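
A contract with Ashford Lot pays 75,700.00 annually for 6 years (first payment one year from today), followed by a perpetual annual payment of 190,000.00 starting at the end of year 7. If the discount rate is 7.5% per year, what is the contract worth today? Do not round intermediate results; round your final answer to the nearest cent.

PV of 6-year annuity: 75,700.00 × [1 − (1+0.075)^−6] / 0.075 = 355324.17403
Perpetuity value at year 6: 190,000.00 / 0.075 = 2533333.33333
PV of perpetuity: 2533333.33333 / (1+0.075)^6 = 1641502.51345
Total PV = 355324.17403 + 1641502.51345 = 1996826.68747

1996826.69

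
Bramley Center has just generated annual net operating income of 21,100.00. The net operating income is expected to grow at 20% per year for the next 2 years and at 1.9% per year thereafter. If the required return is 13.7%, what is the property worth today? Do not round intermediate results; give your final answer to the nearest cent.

248734.85

D_1 = 25320.00000
D_2 = 30384.00000
Terminal value at year 2: TV = D_2×(1+g_2)/(r−g_2) = 30961.29600/0.118 = 262383.86441
P_0 = D_1/(1+r)^1 + D_2/(1+r)^2 + TV/(1+r)^2
    = 22269.12929 + 23503.03883 + 202962.68274 = 248734.85086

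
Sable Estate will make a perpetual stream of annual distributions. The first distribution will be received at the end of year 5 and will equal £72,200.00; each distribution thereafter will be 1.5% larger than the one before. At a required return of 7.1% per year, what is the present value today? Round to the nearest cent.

£979921.50

Value at end of year 4: C₁ / (r − g) = £72,200.00 / (0.071 − 0.015) = £1,289,285.7143
Discount to today: PV = £1,289,285.7143 / (1 + 0.071)^4 = £1,289,285.7143 / 1.315703 = £979,921.50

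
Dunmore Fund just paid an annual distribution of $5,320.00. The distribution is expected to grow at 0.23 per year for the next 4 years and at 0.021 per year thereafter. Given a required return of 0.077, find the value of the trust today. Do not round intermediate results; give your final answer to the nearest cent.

D_1 = 6543.60000
D_2 = 8048.62800
D_3 = 9899.81244
D_4 = 12176.76930
Terminal value at year 4: TV = D_4×(1+g_2)/(r−g_2) = 12432.48146/0.056 = 222008.59744
P_0 = D_1/(1+r)^1 + D_2/(1+r)^2 + D_3/(1+r)^3 + D_4/(1+r)^4 + TV/(1+r)^4
    = 6075.76602 + 6938.89712 + 7924.64574 + 9050.43107 + 165008.75212 = 194998.49206

$194998.49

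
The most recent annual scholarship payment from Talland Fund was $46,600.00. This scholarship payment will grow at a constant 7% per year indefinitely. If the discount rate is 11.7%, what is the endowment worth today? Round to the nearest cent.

D₁ = D₀ × (1 + g) = $46,600.00 × 1.07 = $49,862.0000
Growing perpetuity: P = D₁ / (r − g) = $49,862.0000 / (0.117 − 0.07) = $1,060,893.62

$1060893.62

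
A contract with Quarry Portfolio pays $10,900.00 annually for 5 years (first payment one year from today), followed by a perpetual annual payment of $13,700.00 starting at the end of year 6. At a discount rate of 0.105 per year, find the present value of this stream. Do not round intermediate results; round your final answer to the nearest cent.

PV of 5-year annuity: $10,900.00 × [1 − (1+0.105)^−5] / 0.105 = 40797.15464
Perpetuity value at year 5: $13,700.00 / 0.105 = 130476.19048
PV of perpetuity: 130476.19048 / (1+0.105)^5 = 79199.03281
Total PV = 40797.15464 + 79199.03281 = 119996.18745

$119996.19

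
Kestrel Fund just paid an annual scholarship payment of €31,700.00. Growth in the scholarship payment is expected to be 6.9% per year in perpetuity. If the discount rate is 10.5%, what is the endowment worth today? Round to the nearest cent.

€941313.89

D₁ = D₀ × (1 + g) = €31,700.00 × 1.069 = €33,887.3000
Growing perpetuity: P = D₁ / (r − g) = €33,887.3000 / (0.105 − 0.069) = €941,313.89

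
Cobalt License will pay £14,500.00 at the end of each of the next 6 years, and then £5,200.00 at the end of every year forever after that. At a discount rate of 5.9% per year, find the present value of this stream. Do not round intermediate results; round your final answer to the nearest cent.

£134010.74

PV of 6-year annuity: £14,500.00 × [1 − (1+0.059)^−6] / 0.059 = 71525.77400
Perpetuity value at year 6: £5,200.00 / 0.059 = 88135.59322
PV of perpetuity: 88135.59322 / (1+0.059)^6 = 62484.97082
Total PV = 71525.77400 + 62484.97082 = 134010.74482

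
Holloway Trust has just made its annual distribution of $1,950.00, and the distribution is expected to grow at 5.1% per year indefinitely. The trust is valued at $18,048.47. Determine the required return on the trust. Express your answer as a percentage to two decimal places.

16.46%

D₁ = $1,950.00 × 1.051 = $2,049.4500
P = D₁/(r − g) ⇒ r = D₁/P + g = $2,049.4500/$18,048.47 + 0.051 = 0.113553 + 0.051 = 0.164553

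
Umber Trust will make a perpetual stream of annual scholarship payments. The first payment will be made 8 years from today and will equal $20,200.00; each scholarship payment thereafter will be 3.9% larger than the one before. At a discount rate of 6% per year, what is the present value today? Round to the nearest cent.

$639721.60

Value at end of year 7: C₁ / (r − g) = $20,200.00 / (0.06 − 0.039) = $961,904.7619
Discount to today: PV = $961,904.7619 / (1 + 0.06)^7 = $961,904.7619 / 1.503630 = $639,721.60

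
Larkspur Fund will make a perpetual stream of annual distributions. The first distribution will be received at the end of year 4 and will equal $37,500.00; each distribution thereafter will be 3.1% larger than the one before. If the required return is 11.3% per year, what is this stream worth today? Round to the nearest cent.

$331689.65

Value at end of year 3: C₁ / (r − g) = $37,500.00 / (0.113 − 0.031) = $457,317.0732
Discount to today: PV = $457,317.0732 / (1 + 0.113)^3 = $457,317.0732 / 1.378750 = $331,689.65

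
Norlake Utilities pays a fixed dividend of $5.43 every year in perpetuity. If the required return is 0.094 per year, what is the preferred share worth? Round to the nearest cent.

$57.77

Level perpetuity: PV = C / r = $5.43 / 0.094 = $57.77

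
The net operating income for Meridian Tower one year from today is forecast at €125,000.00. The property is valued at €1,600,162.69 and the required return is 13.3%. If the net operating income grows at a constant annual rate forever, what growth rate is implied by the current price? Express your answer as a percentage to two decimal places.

5.49%

P = D₁/(r−g) ⇒ g = r − D₁/P = 0.133 − €125,000.00/€1,600,162.69 = 0.054883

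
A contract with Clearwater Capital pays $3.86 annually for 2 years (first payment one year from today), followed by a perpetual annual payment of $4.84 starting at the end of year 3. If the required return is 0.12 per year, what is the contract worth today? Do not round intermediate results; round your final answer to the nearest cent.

$38.68

PV of 2-year annuity: $3.86 × [1 − (1+0.12)^−2] / 0.12 = 6.52360
Perpetuity value at year 2: $4.84 / 0.12 = 40.33333
PV of perpetuity: 40.33333 / (1+0.12)^2 = 32.15349
Total PV = 6.52360 + 32.15349 = 38.67708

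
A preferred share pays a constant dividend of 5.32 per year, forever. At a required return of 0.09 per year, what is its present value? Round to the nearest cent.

Level perpetuity: PV = C / r = 5.32 / 0.09 = 59.11

59.11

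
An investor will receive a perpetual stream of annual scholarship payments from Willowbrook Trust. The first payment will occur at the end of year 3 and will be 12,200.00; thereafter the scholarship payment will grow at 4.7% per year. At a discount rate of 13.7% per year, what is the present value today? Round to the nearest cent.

Value at end of year 2: C₁ / (r − g) = 12,200.00 / (0.137 − 0.047) = 135,555.5556
Discount to today: PV = 135,555.5556 / (1 + 0.137)^2 = 135,555.5556 / 1.292769 = 104,856.75

104856.75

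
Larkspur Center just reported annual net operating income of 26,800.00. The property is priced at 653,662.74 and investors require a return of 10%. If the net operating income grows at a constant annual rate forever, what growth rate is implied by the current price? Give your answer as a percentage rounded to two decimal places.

P = D₀(1+g)/(r−g) ⇒ P(r−g) = D₀(1+g) ⇒ g(P+D₀) = P·r − D₀
g = (P·r − D₀)/(P + D₀) = (653,662.74×0.1 − 26,800.00) / (653,662.74 + 26,800.00) = 0.056677

5.67%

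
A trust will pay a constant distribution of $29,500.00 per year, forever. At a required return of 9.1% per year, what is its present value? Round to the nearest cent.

Level perpetuity: PV = C / r = $29,500.00 / 0.091 = $324,175.82

$324175.82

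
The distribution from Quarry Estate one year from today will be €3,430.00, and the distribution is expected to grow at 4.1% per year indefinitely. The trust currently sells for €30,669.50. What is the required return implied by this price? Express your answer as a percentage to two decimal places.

P = D₁/(r − g) ⇒ r = D₁/P + g = €3,430.0000/€30,669.50 + 0.041 = 0.111837 + 0.041 = 0.152837

15.28%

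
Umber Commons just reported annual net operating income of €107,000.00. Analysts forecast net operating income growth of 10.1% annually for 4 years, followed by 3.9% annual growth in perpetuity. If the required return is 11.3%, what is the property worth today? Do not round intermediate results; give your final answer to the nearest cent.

D_1 = 117807.00000
D_2 = 129705.50700
D_3 = 142805.76321
D_4 = 157229.14529
Terminal value at year 4: TV = D_4×(1+g_2)/(r−g_2) = 163361.08196/0.074 = 2207582.18861
P_0 = D_1/(1+r)^1 + D_2/(1+r)^2 + D_3/(1+r)^3 + D_4/(1+r)^4 + TV/(1+r)^4
    = 105846.36119 + 104705.16053 + 103576.26392 + 102459.53870 + 1438587.30687 = 1855174.63120

€1855174.63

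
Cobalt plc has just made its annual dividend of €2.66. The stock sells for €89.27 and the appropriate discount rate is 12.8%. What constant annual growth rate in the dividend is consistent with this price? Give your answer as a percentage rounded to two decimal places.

P = D₀(1+g)/(r−g) ⇒ P(r−g) = D₀(1+g) ⇒ g(P+D₀) = P·r − D₀
g = (P·r − D₀)/(P + D₀) = (€89.27×0.128 − €2.66) / (€89.27 + €2.66) = 0.095361

9.54%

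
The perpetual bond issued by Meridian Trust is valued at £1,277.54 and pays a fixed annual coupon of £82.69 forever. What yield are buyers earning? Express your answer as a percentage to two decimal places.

P = C/r ⇒ r = C/P = £82.69/£1,277.54 = 0.064726

6.47%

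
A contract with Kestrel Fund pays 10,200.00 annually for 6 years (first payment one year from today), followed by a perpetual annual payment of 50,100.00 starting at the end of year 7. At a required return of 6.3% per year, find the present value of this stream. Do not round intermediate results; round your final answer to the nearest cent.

PV of 6-year annuity: 10,200.00 × [1 − (1+0.063)^−6] / 0.063 = 49687.40506
Perpetuity value at year 6: 50,100.00 / 0.063 = 795238.09524
PV of perpetuity: 795238.09524 / (1+0.063)^6 = 551185.25274
Total PV = 49687.40506 + 551185.25274 = 600872.65780

600872.66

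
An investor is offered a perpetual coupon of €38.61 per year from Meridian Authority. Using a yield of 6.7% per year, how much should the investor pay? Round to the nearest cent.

Level perpetuity: PV = C / r = €38.61 / 0.067 = €576.27

€576.27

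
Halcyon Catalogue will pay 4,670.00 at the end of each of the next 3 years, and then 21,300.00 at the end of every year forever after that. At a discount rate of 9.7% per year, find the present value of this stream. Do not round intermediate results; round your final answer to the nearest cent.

PV of 3-year annuity: 4,670.00 × [1 − (1+0.097)^−3] / 0.097 = 11675.21160
Perpetuity value at year 3: 21,300.00 / 0.097 = 219587.62887
PV of perpetuity: 219587.62887 / (1+0.097)^3 = 166336.66373
Total PV = 11675.21160 + 166336.66373 = 178011.87534

178011.88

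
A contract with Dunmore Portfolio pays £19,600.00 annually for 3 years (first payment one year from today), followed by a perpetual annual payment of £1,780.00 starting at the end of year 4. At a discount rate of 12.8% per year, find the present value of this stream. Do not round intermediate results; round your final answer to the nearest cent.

£56125.29

PV of 3-year annuity: £19,600.00 × [1 − (1+0.128)^−3] / 0.128 = 46436.20678
Perpetuity value at year 3: £1,780.00 / 0.128 = 13906.25000
PV of perpetuity: 13906.25000 / (1+0.128)^3 = 9689.08428
Total PV = 46436.20678 + 9689.08428 = 56125.29106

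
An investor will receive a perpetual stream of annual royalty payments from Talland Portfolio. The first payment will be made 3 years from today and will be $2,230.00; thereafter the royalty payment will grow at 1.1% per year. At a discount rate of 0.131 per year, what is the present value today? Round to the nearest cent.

Value at end of year 2: C₁ / (r − g) = $2,230.00 / (0.131 − 0.011) = $18,583.3333
Discount to today: PV = $18,583.3333 / (1 + 0.131)^2 = $18,583.3333 / 1.279161 = $14,527.75

$14527.75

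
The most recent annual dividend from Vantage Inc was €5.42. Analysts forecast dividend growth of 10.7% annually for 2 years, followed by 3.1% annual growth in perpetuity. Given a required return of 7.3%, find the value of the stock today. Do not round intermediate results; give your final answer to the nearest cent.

D_1 = 5.99994
D_2 = 6.64193
Terminal value at year 2: TV = D_2×(1+g_2)/(r−g_2) = 6.84783/0.042 = 163.04366
P_0 = D_1/(1+r)^1 + D_2/(1+r)^2 + TV/(1+r)^2
    = 5.59174 + 5.76893 + 141.61344 = 152.97411

€152.97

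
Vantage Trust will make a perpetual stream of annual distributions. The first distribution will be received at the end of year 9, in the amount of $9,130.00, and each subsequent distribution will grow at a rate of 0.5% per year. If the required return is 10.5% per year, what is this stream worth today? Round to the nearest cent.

Value at end of year 8: C₁ / (r − g) = $9,130.00 / (0.105 − 0.005) = $91,300.0000
Discount to today: PV = $91,300.0000 / (1 + 0.105)^8 = $91,300.0000 / 2.222789 = $41,074.53

$41074.53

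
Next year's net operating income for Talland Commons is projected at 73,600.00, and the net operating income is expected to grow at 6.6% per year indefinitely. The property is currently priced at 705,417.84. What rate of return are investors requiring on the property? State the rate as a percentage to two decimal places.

P = D₁/(r − g) ⇒ r = D₁/P + g = 73,600.0000/705,417.84 + 0.066 = 0.104335 + 0.066 = 0.170335

17.03%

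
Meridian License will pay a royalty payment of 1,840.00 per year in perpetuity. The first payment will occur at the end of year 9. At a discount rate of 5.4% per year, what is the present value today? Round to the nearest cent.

Value at end of year 8: C / r = 1,840.00 / 0.054 = 34,074.0741
Discount to today: PV = 34,074.0741 / (1 + 0.054)^8 = 34,074.0741 / 1.523088 = 22,371.71

22371.71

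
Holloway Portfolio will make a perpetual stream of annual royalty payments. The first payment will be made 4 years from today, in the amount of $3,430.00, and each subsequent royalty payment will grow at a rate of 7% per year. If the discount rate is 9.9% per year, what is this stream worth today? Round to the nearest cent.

$89105.20

Value at end of year 3: C₁ / (r − g) = $3,430.00 / (0.099 − 0.07) = $118,275.8621
Discount to today: PV = $118,275.8621 / (1 + 0.099)^3 = $118,275.8621 / 1.327373 = $89,105.20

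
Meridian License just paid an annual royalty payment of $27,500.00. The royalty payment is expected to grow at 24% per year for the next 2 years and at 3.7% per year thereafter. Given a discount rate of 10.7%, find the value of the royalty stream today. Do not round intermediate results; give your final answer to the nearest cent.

D_1 = 34100.00000
D_2 = 42284.00000
Terminal value at year 2: TV = D_2×(1+g_2)/(r−g_2) = 43848.50800/0.07 = 626407.25714
P_0 = D_1/(1+r)^1 + D_2/(1+r)^2 + TV/(1+r)^2
    = 30803.97471 + 34504.90392 + 511165.50517 = 576474.38379

$576474.38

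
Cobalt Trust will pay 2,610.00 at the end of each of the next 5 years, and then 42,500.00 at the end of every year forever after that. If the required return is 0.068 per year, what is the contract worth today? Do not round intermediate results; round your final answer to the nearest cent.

PV of 5-year annuity: 2,610.00 × [1 − (1+0.068)^−5] / 0.068 = 10759.06750
Perpetuity value at year 5: 42,500.00 / 0.068 = 625000.00000
PV of perpetuity: 625000.00000 / (1+0.068)^5 = 449804.45643
Total PV = 10759.06750 + 449804.45643 = 460563.52392

460563.52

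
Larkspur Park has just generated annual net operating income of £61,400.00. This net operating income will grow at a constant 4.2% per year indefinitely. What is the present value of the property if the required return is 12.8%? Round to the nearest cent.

D₁ = D₀ × (1 + g) = £61,400.00 × 1.042 = £63,978.8000
Growing perpetuity: P = D₁ / (r − g) = £63,978.8000 / (0.128 − 0.042) = £743,939.53

£743939.53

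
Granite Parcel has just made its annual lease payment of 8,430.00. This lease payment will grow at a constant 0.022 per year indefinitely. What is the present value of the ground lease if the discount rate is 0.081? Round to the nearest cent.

146024.75

D₁ = D₀ × (1 + g) = 8,430.00 × 1.022 = 8,615.4600
Growing perpetuity: P = D₁ / (r − g) = 8,615.4600 / (0.081 − 0.022) = 146,024.75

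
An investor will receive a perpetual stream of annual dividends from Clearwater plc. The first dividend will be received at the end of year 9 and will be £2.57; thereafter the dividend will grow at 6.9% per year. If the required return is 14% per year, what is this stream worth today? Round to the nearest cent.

Value at end of year 8: C₁ / (r − g) = £2.57 / (0.14 − 0.069) = £36.1972
Discount to today: PV = £36.1972 / (1 + 0.14)^8 = £36.1972 / 2.852586 = £12.69

£12.69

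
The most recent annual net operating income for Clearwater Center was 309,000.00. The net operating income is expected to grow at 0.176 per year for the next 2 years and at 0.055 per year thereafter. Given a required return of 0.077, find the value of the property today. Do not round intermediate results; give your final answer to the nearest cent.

18373175.99

D_1 = 363384.00000
D_2 = 427339.58400
Terminal value at year 2: TV = D_2×(1+g_2)/(r−g_2) = 450843.26112/0.022 = 20492875.50545
P_0 = D_1/(1+r)^1 + D_2/(1+r)^2 + TV/(1+r)^2
    = 337403.89972 + 368418.74287 + 17667353.35133 = 18373175.99392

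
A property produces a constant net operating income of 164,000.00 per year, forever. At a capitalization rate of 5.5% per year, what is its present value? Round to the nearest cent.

Level perpetuity: PV = C / r = 164,000.00 / 0.055 = 2,981,818.18

2981818.18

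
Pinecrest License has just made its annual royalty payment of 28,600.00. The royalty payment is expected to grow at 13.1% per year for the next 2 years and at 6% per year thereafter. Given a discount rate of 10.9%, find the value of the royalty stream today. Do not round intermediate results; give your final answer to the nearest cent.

D_1 = 32346.60000
D_2 = 36584.00460
Terminal value at year 2: TV = D_2×(1+g_2)/(r−g_2) = 38779.04488/0.049 = 791409.07910
P_0 = D_1/(1+r)^1 + D_2/(1+r)^2 + TV/(1+r)^2
    = 29167.35798 + 29745.97103 + 643484.27133 = 702397.60034

702397.60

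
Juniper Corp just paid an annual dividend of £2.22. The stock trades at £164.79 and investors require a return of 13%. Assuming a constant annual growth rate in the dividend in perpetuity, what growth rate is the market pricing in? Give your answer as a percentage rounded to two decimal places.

11.50%

P = D₀(1+g)/(r−g) ⇒ P(r−g) = D₀(1+g) ⇒ g(P+D₀) = P·r − D₀
g = (P·r − D₀)/(P + D₀) = (£164.79×0.13 − £2.22) / (£164.79 + £2.22) = 0.114979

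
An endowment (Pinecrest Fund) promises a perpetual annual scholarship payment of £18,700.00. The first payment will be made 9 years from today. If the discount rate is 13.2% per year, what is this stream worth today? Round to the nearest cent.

£52540.75

Value at end of year 8: C / r = £18,700.00 / 0.132 = £141,666.6667
Discount to today: PV = £141,666.6667 / (1 + 0.132)^8 = £141,666.6667 / 2.696320 = £52,540.75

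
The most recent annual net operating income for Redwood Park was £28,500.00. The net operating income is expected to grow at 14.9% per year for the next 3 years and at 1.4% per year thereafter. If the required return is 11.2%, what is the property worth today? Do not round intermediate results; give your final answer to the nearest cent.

D_1 = 32746.50000
D_2 = 37625.72850
D_3 = 43231.96205
Terminal value at year 3: TV = D_3×(1+g_2)/(r−g_2) = 43837.20952/0.098 = 447318.46444
P_0 = D_1/(1+r)^1 + D_2/(1+r)^2 + D_3/(1+r)^3 + TV/(1+r)^3
    = 29448.29137 + 30428.13559 + 31440.58255 + 325313.78273 = 416630.79224

£416630.79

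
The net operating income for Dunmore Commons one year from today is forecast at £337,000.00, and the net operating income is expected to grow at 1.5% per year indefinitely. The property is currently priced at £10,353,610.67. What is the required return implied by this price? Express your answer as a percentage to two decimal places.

P = D₁/(r − g) ⇒ r = D₁/P + g = £337,000.0000/£10,353,610.67 + 0.015 = 0.032549 + 0.015 = 0.047549

4.75%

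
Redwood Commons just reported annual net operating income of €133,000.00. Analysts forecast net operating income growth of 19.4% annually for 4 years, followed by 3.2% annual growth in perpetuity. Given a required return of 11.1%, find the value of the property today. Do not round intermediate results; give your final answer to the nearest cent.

€2956808.58

D_1 = 158802.00000
D_2 = 189609.58800
D_3 = 226393.84807
D_4 = 270314.25460
Terminal value at year 4: TV = D_4×(1+g_2)/(r−g_2) = 278964.31075/0.079 = 3531193.80690
P_0 = D_1/(1+r)^1 + D_2/(1+r)^2 + D_3/(1+r)^3 + D_4/(1+r)^4 + TV/(1+r)^4
    = 142936.09361 + 153614.48764 + 165090.63748 + 177424.14145 + 2317743.21494 = 2956808.57513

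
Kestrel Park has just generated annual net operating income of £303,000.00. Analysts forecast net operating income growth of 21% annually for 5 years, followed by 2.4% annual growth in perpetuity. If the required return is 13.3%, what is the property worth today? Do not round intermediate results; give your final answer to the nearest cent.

£5807855.28

D_1 = 366630.00000
D_2 = 443622.30000
D_3 = 536782.98300
D_4 = 649507.40943
D_5 = 785903.96541
Terminal value at year 5: TV = D_5×(1+g_2)/(r−g_2) = 804765.66058/0.109 = 7383171.19798
P_0 = D_1/(1+r)^1 + D_2/(1+r)^2 + D_3/(1+r)^3 + D_4/(1+r)^4 + D_5/(1+r)^5 + TV/(1+r)^5
    = 323592.23301 + 345583.93817 + 369070.22523 + 394152.66772 + 420939.74222 + 3954516.47738 = 5807855.28372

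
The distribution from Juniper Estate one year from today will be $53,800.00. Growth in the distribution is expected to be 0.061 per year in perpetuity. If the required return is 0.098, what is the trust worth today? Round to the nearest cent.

$1454054.05

Growing perpetuity: P = D₁ / (r − g) = $53,800.0000 / (0.098 − 0.061) = $1,454,054.05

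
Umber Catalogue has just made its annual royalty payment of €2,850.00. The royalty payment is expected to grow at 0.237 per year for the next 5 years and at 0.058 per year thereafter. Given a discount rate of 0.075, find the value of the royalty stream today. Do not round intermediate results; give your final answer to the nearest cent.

€379981.22

D_1 = 3525.45000
D_2 = 4360.98165
D_3 = 5394.53430
D_4 = 6673.03893
D_5 = 8254.54916
Terminal value at year 5: TV = D_5×(1+g_2)/(r−g_2) = 8733.31301/0.017 = 513724.29459
P_0 = D_1/(1+r)^1 + D_2/(1+r)^2 + D_3/(1+r)^3 + D_4/(1+r)^4 + D_5/(1+r)^5 + TV/(1+r)^5
    = 3279.48837 + 3773.69964 + 4342.38740 + 4996.77509 + 5749.77747 + 357839.09204 = 379981.22002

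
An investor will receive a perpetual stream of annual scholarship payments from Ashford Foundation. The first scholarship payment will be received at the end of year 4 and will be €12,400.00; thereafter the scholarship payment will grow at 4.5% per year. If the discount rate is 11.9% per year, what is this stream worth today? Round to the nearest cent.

Value at end of year 3: C₁ / (r − g) = €12,400.00 / (0.119 − 0.045) = €167,567.5676
Discount to today: PV = €167,567.5676 / (1 + 0.119)^3 = €167,567.5676 / 1.401168 = €119,591.33

€119591.33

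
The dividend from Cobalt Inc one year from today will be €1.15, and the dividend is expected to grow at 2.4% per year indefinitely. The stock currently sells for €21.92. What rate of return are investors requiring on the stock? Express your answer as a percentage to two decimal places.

P = D₁/(r − g) ⇒ r = D₁/P + g = €1.1500/€21.92 + 0.024 = 0.052464 + 0.024 = 0.076464

7.65%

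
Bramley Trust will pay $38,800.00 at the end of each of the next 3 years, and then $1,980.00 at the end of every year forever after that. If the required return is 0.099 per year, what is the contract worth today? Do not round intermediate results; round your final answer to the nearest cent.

PV of 3-year annuity: $38,800.00 × [1 − (1+0.099)^−3] / 0.099 = 96659.98171
Perpetuity value at year 3: $1,980.00 / 0.099 = 20000.00000
PV of perpetuity: 20000.00000 / (1+0.099)^3 = 15067.35145
Total PV = 96659.98171 + 15067.35145 = 111727.33316

$111727.33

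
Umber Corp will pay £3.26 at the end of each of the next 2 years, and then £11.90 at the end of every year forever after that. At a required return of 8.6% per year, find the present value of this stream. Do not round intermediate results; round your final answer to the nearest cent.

£123.09

PV of 2-year annuity: £3.26 × [1 − (1+0.086)^−2] / 0.086 = 5.76597
Perpetuity value at year 2: £11.90 / 0.086 = 138.37209
PV of perpetuity: 138.37209 / (1+0.086)^2 = 117.32454
Total PV = 5.76597 + 117.32454 = 123.09051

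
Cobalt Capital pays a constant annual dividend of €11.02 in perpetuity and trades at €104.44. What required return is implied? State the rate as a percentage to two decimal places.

10.55%

P = C/r ⇒ r = C/P = €11.02/€104.44 = 0.105515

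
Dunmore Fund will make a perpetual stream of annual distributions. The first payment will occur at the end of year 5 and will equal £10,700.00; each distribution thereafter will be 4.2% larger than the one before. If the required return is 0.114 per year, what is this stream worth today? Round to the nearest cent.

Value at end of year 4: C₁ / (r − g) = £10,700.00 / (0.114 − 0.042) = £148,611.1111
Discount to today: PV = £148,611.1111 / (1 + 0.114)^4 = £148,611.1111 / 1.540071 = £96,496.27

£96496.27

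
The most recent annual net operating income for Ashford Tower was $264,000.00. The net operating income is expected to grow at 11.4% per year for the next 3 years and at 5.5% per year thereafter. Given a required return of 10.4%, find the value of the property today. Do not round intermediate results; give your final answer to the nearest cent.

$6646378.34

D_1 = 294096.00000
D_2 = 327622.94400
D_3 = 364971.95962
Terminal value at year 3: TV = D_3×(1+g_2)/(r−g_2) = 385045.41739/0.049 = 7858069.74275
P_0 = D_1/(1+r)^1 + D_2/(1+r)^2 + D_3/(1+r)^3 + TV/(1+r)^3
    = 266391.30435 + 268804.26906 + 271239.09034 + 5839943.67974 = 6646378.34349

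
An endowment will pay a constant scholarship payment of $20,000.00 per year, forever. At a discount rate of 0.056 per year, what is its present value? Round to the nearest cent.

Level perpetuity: PV = C / r = $20,000.00 / 0.056 = $357,142.86

$357142.86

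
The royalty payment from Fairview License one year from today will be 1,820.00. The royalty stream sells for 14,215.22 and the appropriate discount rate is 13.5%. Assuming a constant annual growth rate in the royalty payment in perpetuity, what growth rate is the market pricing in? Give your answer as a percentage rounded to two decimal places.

P = D₁/(r−g) ⇒ g = r − D₁/P = 0.135 − 1,820.00/14,215.22 = 0.006968

0.70%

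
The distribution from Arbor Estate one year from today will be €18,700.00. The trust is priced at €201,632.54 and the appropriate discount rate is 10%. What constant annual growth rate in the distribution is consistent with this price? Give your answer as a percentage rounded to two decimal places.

P = D₁/(r−g) ⇒ g = r − D₁/P = 0.1 − €18,700.00/€201,632.54 = 0.007257

0.73%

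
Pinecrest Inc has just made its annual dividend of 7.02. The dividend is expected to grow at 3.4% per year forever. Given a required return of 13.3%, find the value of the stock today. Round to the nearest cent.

D₁ = D₀ × (1 + g) = 7.02 × 1.034 = 7.2587
Growing perpetuity: P = D₁ / (r − g) = 7.2587 / (0.133 − 0.034) = 73.32

73.32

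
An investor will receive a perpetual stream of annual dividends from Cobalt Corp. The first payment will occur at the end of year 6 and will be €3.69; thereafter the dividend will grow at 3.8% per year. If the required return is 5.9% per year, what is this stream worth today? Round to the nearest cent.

Value at end of year 5: C₁ / (r − g) = €3.69 / (0.059 − 0.038) = €175.7143
Discount to today: PV = €175.7143 / (1 + 0.059)^5 = €175.7143 / 1.331925 = €131.93

€131.93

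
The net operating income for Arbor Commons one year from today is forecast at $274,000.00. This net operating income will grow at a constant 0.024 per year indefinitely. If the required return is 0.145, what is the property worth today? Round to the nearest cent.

$2264462.81

Growing perpetuity: P = D₁ / (r − g) = $274,000.0000 / (0.145 − 0.024) = $2,264,462.81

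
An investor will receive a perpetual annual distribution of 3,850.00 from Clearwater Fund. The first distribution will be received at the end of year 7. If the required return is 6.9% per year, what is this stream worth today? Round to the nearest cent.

Value at end of year 6: C / r = 3,850.00 / 0.069 = 55,797.1014
Discount to today: PV = 55,797.1014 / (1 + 0.069)^6 = 55,797.1014 / 1.492335 = 37,389.13

37389.13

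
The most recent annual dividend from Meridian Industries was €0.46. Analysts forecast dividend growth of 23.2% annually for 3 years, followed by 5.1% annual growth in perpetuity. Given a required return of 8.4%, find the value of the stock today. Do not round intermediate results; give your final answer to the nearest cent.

€23.30

D_1 = 0.56672
D_2 = 0.69820
D_3 = 0.86018
Terminal value at year 3: TV = D_3×(1+g_2)/(r−g_2) = 0.90405/0.033 = 27.39547
P_0 = D_1/(1+r)^1 + D_2/(1+r)^2 + D_3/(1+r)^3 + TV/(1+r)^3
    = 0.52280 + 0.59418 + 0.67531 + 21.50755 = 23.29984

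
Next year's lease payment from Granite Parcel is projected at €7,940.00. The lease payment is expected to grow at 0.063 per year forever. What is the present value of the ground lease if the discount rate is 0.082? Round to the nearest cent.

€417894.74

Growing perpetuity: P = D₁ / (r − g) = €7,940.0000 / (0.082 − 0.063) = €417,894.74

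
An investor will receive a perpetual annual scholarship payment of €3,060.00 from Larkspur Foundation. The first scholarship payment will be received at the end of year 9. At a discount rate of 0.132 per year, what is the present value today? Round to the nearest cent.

€8597.58

Value at end of year 8: C / r = €3,060.00 / 0.132 = €23,181.8182
Discount to today: PV = €23,181.8182 / (1 + 0.132)^8 = €23,181.8182 / 2.696320 = €8,597.58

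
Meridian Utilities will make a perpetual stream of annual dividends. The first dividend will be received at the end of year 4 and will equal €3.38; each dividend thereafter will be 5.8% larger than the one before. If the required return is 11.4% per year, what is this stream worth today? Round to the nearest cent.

Value at end of year 3: C₁ / (r − g) = €3.38 / (0.114 − 0.058) = €60.3571
Discount to today: PV = €60.3571 / (1 + 0.114)^3 = €60.3571 / 1.382470 = €43.66

€43.66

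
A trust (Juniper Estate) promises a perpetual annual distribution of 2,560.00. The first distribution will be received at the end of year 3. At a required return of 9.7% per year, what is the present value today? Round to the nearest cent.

21930.83

Value at end of year 2: C / r = 2,560.00 / 0.097 = 26,391.7526
Discount to today: PV = 26,391.7526 / (1 + 0.097)^2 = 26,391.7526 / 1.203409 = 21,930.83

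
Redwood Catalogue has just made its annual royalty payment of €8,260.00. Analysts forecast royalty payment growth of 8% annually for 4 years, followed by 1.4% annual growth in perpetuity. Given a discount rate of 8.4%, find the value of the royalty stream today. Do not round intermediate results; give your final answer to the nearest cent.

D_1 = 8920.80000
D_2 = 9634.46400
D_3 = 10405.22112
D_4 = 11237.63881
Terminal value at year 4: TV = D_4×(1+g_2)/(r−g_2) = 11394.96575/0.07 = 162785.22504
P_0 = D_1/(1+r)^1 + D_2/(1+r)^2 + D_3/(1+r)^3 + D_4/(1+r)^4 + TV/(1+r)^4
    = 8229.52030 + 8199.15306 + 8168.89788 + 8138.75435 + 117895.67015 = 150631.99574

€150632.00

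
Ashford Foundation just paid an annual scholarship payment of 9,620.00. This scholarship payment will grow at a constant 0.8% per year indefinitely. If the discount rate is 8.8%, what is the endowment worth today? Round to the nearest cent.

D₁ = D₀ × (1 + g) = 9,620.00 × 1.008 = 9,696.9600
Growing perpetuity: P = D₁ / (r − g) = 9,696.9600 / (0.088 − 0.008) = 121,212.00

121212.00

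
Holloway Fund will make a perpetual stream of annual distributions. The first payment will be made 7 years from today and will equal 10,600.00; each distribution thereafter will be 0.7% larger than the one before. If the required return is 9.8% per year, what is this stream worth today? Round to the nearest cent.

Value at end of year 6: C₁ / (r − g) = 10,600.00 / (0.098 − 0.007) = 116,483.5165
Discount to today: PV = 116,483.5165 / (1 + 0.098)^6 = 116,483.5165 / 1.752323 = 66,473.79

66473.79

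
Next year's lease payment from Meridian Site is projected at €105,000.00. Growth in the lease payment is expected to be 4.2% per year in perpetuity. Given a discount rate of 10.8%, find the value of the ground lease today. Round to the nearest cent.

€1590909.09

Growing perpetuity: P = D₁ / (r − g) = €105,000.0000 / (0.108 − 0.042) = €1,590,909.09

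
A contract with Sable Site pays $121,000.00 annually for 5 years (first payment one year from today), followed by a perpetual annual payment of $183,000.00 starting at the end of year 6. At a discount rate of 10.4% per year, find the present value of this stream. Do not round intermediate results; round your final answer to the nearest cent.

$1526968.71

PV of 5-year annuity: $121,000.00 × [1 − (1+0.104)^−5] / 0.104 = 454036.25228
Perpetuity value at year 5: $183,000.00 / 0.104 = 1759615.38462
PV of perpetuity: 1759615.38462 / (1+0.104)^5 = 1072932.45761
Total PV = 454036.25228 + 1072932.45761 = 1526968.70989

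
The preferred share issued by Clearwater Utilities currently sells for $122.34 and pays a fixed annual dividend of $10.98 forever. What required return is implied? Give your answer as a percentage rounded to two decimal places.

8.97%

P = C/r ⇒ r = C/P = $10.98/$122.34 = 0.089750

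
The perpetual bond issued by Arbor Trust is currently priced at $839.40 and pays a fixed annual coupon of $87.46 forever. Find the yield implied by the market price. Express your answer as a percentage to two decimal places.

10.42%

P = C/r ⇒ r = C/P = $87.46/$839.40 = 0.104193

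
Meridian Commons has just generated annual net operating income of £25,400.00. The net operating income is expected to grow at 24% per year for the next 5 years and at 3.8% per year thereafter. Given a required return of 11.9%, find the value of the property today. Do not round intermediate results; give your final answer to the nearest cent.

£718522.35

D_1 = 31496.00000
D_2 = 39055.04000
D_3 = 48428.24960
D_4 = 60051.02950
D_5 = 74463.27658
Terminal value at year 5: TV = D_5×(1+g_2)/(r−g_2) = 77292.88110/0.081 = 954233.09994
P_0 = D_1/(1+r)^1 + D_2/(1+r)^2 + D_3/(1+r)^3 + D_4/(1+r)^4 + D_5/(1+r)^5 + TV/(1+r)^5
    = 28146.55943 + 31190.11054 + 34562.76771 + 38300.11793 + 42441.59627 + 543881.19666 = 718522.34853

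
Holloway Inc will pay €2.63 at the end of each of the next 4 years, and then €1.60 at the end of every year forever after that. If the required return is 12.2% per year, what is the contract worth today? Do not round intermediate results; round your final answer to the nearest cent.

PV of 4-year annuity: €2.63 × [1 − (1+0.122)^−4] / 0.122 = 7.95470
Perpetuity value at year 4: €1.60 / 0.122 = 13.11475
PV of perpetuity: 13.11475 / (1+0.122)^4 = 8.27539
Total PV = 7.95470 + 8.27539 = 16.23009

€16.23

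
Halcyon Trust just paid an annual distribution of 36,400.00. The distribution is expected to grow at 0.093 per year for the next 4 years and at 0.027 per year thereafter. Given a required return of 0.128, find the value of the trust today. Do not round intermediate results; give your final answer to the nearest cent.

D_1 = 39785.20000
D_2 = 43485.22360
D_3 = 47529.34939
D_4 = 51949.57889
Terminal value at year 4: TV = D_4×(1+g_2)/(r−g_2) = 53352.21752/0.101 = 528239.77741
P_0 = D_1/(1+r)^1 + D_2/(1+r)^2 + D_3/(1+r)^3 + D_4/(1+r)^4 + TV/(1+r)^4
    = 35270.56738 + 34176.17920 + 33115.74811 + 32088.22047 + 326283.19226 = 460933.90742

460933.91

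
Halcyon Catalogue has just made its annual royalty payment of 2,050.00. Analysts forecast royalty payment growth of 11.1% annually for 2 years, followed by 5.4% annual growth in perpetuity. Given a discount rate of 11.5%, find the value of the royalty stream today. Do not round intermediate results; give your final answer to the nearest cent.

D_1 = 2277.55000
D_2 = 2530.35805
Terminal value at year 2: TV = D_2×(1+g_2)/(r−g_2) = 2666.99738/0.061 = 43721.26860
P_0 = D_1/(1+r)^1 + D_2/(1+r)^2 + TV/(1+r)^2
    = 2042.64574 + 2035.31786 + 35167.62340 = 39245.58700

39245.59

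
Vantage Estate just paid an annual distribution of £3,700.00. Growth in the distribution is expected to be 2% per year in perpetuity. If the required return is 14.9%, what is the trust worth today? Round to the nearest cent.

D₁ = D₀ × (1 + g) = £3,700.00 × 1.02 = £3,774.0000
Growing perpetuity: P = D₁ / (r − g) = £3,774.0000 / (0.149 − 0.02) = £29,255.81

£29255.81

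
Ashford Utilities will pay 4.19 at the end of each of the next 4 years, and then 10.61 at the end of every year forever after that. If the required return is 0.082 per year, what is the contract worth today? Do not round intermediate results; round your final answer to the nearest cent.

108.22

PV of 4-year annuity: 4.19 × [1 − (1+0.082)^−4] / 0.082 = 13.81625
Perpetuity value at year 4: 10.61 / 0.082 = 129.39024
PV of perpetuity: 129.39024 / (1+0.082)^4 = 94.40445
Total PV = 13.81625 + 94.40445 = 108.22071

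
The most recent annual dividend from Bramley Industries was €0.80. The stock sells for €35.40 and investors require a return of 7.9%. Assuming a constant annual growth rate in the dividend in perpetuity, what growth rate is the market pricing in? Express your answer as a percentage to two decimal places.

5.52%

P = D₀(1+g)/(r−g) ⇒ P(r−g) = D₀(1+g) ⇒ g(P+D₀) = P·r − D₀
g = (P·r − D₀)/(P + D₀) = (€35.40×0.079 − €0.80) / (€35.40 + €0.80) = 0.055155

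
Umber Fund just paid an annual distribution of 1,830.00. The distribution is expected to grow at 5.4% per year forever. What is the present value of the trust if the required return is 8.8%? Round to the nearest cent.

56730.00

D₁ = D₀ × (1 + g) = 1,830.00 × 1.054 = 1,928.8200
Growing perpetuity: P = D₁ / (r − g) = 1,928.8200 / (0.088 − 0.054) = 56,730.00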